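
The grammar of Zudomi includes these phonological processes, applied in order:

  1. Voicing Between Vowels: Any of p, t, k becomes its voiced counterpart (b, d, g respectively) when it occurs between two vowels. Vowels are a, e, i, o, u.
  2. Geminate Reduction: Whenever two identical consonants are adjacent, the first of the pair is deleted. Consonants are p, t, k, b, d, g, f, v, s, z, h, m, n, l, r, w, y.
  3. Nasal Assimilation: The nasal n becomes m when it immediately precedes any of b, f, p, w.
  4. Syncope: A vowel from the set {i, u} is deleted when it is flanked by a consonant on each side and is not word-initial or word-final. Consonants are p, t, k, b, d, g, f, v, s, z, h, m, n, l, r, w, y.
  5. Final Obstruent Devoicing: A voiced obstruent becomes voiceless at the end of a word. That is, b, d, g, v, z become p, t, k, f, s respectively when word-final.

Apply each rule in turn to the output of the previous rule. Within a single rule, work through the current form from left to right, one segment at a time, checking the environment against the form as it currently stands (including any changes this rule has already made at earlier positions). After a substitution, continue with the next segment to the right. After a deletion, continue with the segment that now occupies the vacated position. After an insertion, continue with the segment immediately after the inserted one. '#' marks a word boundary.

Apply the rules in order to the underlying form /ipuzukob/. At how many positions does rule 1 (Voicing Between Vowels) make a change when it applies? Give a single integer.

2

1 Voicing Between Vowels: [ipuzukob] → [ibuzugob]
2 Geminate Reduction: no change — [ibuzugob]
3 Nasal Assimilation: no change — [ibuzugob]
4 Syncope: [ibuzugob] → [ibzgob]
5 Final Obstruent Devoicing: [ibzgob] → [ibzgop]
Rule 1 changed 2 position(s).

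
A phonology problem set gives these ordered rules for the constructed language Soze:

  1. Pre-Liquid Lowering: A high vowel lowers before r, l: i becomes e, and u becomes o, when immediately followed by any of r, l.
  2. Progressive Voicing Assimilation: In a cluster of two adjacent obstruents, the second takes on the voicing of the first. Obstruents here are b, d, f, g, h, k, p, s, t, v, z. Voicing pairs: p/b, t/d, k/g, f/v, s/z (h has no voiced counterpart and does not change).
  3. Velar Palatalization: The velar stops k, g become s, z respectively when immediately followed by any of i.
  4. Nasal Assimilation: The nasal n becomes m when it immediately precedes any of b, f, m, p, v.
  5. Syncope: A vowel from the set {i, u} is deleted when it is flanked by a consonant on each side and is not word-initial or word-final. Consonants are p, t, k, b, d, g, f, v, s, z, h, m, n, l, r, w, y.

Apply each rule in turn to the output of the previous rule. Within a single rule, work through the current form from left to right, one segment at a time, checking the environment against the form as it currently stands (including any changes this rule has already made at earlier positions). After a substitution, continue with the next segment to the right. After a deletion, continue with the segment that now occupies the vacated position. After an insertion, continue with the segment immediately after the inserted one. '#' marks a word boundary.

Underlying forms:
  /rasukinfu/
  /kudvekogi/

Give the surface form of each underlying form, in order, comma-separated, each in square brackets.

/rasukinfu/:
  1 Pre-Liquid Lowering: no change — [rasukinfu]
  2 Progressive Voicing Assimilation: no change — [rasukinfu]
  3 Velar Palatalization: [rasukinfu] → [rasusinfu]
  4 Nasal Assimilation: [rasusinfu] → [rasusimfu]
  5 Syncope: [rasusimfu] → [rassmfu]
/kudvekogi/:
  1 Pre-Liquid Lowering: no change — [kudvekogi]
  2 Progressive Voicing Assimilation: no change — [kudvekogi]
  3 Velar Palatalization: [kudvekogi] → [kudvekozi]
  4 Nasal Assimilation: no change — [kudvekozi]
  5 Syncope: [kudvekozi] → [kdvekozi]

[rassmfu], [kdvekozi]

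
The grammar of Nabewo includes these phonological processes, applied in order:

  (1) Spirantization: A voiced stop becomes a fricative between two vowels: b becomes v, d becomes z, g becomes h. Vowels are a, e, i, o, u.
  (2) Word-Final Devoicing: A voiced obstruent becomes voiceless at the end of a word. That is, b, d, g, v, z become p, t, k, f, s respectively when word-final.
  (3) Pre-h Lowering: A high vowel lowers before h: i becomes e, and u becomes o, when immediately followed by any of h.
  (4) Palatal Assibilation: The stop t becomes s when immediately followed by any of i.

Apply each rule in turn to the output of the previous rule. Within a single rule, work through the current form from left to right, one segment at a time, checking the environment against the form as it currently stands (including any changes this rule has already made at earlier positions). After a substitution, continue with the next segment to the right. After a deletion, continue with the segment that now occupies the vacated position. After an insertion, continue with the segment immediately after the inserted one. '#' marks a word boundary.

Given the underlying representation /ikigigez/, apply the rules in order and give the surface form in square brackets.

(1) Spirantization: [ikigigez] → [ikihihez]
(2) Word-Final Devoicing: [ikihihez] → [ikihihes]
(3) Pre-h Lowering: [ikihihes] → [ikehehes]
(4) Palatal Assibilation: no change — [ikehehes]

[ikehehes]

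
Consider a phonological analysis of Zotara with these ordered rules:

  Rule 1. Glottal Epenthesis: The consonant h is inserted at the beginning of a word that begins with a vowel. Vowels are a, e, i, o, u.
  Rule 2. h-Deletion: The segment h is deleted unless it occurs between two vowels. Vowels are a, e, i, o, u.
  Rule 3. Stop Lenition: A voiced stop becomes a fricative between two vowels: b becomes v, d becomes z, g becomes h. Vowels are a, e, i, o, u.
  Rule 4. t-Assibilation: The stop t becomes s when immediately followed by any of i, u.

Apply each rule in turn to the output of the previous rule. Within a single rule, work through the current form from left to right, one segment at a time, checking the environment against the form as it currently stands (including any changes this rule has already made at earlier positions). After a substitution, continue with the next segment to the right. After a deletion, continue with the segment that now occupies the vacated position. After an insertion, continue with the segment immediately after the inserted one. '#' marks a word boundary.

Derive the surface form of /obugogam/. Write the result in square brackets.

[ovuhoham]

Rule 1 Glottal Epenthesis: [obugogam] → [hobugogam]
Rule 2 h-Deletion: [hobugogam] → [obugogam]
Rule 3 Stop Lenition: [obugogam] → [ovuhoham]
Rule 4 t-Assibilation: no change — [ovuhoham]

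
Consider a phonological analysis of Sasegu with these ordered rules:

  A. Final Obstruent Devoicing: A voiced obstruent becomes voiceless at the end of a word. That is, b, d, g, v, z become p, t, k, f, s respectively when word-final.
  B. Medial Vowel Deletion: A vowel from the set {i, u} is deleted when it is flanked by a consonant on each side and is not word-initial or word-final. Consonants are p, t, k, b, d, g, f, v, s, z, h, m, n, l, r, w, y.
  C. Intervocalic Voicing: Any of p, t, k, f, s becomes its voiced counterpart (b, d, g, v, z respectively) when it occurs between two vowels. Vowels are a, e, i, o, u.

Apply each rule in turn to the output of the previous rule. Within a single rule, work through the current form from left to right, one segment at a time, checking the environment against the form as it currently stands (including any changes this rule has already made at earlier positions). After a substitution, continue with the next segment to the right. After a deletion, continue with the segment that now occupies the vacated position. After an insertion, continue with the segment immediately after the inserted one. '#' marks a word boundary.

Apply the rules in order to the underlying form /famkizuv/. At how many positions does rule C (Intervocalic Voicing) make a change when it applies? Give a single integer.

0

A Final Obstruent Devoicing: [famkizuv] → [famkizuf]
B Medial Vowel Deletion: [famkizuf] → [famkzf]
C Intervocalic Voicing: no change — [famkzf]
Rule C changed 0 position(s).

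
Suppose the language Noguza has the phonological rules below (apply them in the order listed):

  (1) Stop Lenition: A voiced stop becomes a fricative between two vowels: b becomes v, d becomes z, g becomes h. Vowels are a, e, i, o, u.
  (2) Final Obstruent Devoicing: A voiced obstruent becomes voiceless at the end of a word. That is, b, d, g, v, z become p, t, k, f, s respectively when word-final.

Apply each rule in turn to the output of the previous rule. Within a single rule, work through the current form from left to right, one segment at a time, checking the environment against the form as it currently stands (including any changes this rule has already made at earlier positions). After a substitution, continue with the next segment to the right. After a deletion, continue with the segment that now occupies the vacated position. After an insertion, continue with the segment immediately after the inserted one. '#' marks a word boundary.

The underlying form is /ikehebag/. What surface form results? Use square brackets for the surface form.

(1) Stop Lenition: [ikehebag] → [ikehevag]
(2) Final Obstruent Devoicing: [ikehevag] → [ikehevak]

[ikehevak]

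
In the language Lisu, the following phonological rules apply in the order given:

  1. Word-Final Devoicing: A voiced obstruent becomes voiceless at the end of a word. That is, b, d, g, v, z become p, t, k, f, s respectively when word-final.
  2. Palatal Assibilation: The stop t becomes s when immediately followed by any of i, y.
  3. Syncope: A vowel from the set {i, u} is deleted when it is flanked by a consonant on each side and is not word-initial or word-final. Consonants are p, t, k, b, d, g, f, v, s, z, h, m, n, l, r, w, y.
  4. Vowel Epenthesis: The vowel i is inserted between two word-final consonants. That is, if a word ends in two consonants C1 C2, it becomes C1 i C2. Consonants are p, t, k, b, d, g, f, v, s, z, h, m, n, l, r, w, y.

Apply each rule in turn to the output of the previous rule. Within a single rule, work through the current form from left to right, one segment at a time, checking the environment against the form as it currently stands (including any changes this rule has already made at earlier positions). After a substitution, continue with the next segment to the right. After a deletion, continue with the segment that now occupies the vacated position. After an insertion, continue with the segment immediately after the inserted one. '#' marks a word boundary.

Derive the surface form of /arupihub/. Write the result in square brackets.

[arphip]

1 Word-Final Devoicing: [arupihub] → [arupihup]
2 Palatal Assibilation: no change — [arupihup]
3 Syncope: [arupihup] → [arphp]
4 Vowel Epenthesis: [arphp] → [arphip]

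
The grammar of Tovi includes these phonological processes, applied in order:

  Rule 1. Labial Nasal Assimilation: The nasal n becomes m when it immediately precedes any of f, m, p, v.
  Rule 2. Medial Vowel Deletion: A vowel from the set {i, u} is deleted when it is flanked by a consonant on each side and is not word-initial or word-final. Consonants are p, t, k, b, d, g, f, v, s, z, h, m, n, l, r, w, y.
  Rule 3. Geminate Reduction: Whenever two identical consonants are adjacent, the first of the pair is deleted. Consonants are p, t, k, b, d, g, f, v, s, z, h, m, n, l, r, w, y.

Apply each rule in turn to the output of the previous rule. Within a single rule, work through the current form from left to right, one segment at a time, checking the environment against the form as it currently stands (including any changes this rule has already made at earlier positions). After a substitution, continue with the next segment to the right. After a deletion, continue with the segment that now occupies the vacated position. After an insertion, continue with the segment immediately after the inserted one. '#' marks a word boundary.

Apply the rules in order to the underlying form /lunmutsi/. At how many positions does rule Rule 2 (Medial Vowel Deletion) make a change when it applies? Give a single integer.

2

Rule 1 Labial Nasal Assimilation: [lunmutsi] → [lummutsi]
Rule 2 Medial Vowel Deletion: [lummutsi] → [lmmtsi]
Rule 3 Geminate Reduction: [lmmtsi] → [lmtsi]
Rule Rule 2 changed 2 position(s).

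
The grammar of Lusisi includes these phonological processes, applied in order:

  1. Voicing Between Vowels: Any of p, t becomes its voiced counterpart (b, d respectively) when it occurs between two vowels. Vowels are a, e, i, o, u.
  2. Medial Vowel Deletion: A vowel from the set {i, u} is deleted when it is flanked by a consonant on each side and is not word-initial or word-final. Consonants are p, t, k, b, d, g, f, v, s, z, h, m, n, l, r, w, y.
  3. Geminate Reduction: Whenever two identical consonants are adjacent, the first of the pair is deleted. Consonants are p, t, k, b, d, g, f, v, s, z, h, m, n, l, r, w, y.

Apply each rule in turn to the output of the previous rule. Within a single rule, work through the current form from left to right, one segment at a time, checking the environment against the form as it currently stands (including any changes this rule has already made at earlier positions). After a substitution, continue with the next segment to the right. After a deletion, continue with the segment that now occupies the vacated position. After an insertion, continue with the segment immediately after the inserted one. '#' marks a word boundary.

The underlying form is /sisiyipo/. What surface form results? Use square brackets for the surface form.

[sybo]

1 Voicing Between Vowels: [sisiyipo] → [sisiyibo]
2 Medial Vowel Deletion: [sisiyibo] → [ssybo]
3 Geminate Reduction: [ssybo] → [sybo]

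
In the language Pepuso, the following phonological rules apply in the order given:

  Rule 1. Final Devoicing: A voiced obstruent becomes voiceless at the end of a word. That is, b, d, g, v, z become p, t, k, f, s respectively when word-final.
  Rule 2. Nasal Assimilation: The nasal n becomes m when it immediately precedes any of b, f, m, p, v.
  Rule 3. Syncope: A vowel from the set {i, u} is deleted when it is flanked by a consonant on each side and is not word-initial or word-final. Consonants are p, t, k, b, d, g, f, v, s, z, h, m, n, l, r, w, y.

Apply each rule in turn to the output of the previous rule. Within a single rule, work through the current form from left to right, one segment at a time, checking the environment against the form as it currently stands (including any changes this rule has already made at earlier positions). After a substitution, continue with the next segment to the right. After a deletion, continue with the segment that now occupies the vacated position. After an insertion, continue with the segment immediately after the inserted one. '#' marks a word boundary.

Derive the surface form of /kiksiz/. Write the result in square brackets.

Rule 1 Final Devoicing: [kiksiz] → [kiksis]
Rule 2 Nasal Assimilation: no change — [kiksis]
Rule 3 Syncope: [kiksis] → [kkss]

[kkss]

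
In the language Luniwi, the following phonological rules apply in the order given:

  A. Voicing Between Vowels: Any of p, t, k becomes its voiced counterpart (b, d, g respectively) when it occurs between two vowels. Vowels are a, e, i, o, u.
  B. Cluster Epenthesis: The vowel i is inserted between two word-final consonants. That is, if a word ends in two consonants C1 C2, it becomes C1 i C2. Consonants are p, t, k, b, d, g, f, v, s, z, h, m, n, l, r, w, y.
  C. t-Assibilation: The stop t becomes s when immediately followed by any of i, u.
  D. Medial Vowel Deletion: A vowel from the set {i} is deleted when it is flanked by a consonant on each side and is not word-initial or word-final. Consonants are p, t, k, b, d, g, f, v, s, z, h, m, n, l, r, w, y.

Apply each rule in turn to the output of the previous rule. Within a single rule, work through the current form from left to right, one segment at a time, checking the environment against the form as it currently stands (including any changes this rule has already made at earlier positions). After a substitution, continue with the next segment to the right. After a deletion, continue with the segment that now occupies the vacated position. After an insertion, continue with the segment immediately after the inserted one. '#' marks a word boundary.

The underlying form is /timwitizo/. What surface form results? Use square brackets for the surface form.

A Voicing Between Vowels: [timwitizo] → [timwidizo]
B Cluster Epenthesis: no change — [timwidizo]
C t-Assibilation: [timwidizo] → [simwidizo]
D Medial Vowel Deletion: [simwidizo] → [smwdzo]

[smwdzo]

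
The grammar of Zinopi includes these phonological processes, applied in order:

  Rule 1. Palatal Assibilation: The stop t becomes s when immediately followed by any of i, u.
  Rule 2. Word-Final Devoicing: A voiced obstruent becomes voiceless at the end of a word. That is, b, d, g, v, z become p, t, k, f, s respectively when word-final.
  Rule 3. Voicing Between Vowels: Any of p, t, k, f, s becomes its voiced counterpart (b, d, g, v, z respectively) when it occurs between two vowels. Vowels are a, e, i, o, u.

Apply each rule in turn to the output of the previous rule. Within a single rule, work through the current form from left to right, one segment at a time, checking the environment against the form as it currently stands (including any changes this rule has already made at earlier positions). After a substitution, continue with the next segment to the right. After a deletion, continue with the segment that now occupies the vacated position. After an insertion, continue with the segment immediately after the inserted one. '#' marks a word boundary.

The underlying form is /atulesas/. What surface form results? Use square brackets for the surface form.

Rule 1 Palatal Assibilation: [atulesas] → [asulesas]
Rule 2 Word-Final Devoicing: no change — [asulesas]
Rule 3 Voicing Between Vowels: [asulesas] → [azulezas]

[azulezas]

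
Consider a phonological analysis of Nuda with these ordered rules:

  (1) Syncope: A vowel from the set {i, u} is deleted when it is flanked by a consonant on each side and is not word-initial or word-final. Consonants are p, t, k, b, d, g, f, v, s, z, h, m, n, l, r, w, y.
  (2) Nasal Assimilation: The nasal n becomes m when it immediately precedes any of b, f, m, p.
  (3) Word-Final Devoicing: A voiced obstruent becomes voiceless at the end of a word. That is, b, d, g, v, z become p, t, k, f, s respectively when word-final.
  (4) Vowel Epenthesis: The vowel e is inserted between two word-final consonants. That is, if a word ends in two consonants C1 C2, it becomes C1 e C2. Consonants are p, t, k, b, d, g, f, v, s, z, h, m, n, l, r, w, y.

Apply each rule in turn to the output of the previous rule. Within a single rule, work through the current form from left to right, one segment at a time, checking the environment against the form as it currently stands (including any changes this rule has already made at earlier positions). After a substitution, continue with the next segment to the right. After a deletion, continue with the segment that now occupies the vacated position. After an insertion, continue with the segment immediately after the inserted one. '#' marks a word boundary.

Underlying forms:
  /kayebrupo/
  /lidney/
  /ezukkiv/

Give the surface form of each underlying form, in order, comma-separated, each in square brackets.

[kayebrpo], [ldney], [ezkkef]

/kayebrupo/:
  (1) Syncope: [kayebrupo] → [kayebrpo]
  (2) Nasal Assimilation: no change — [kayebrpo]
  (3) Word-Final Devoicing: no change — [kayebrpo]
  (4) Vowel Epenthesis: no change — [kayebrpo]
/lidney/:
  (1) Syncope: [lidney] → [ldney]
  (2) Nasal Assimilation: no change — [ldney]
  (3) Word-Final Devoicing: no change — [ldney]
  (4) Vowel Epenthesis: no change — [ldney]
/ezukkiv/:
  (1) Syncope: [ezukkiv] → [ezkkv]
  (2) Nasal Assimilation: no change — [ezkkv]
  (3) Word-Final Devoicing: [ezkkv] → [ezkkf]
  (4) Vowel Epenthesis: [ezkkf] → [ezkkef]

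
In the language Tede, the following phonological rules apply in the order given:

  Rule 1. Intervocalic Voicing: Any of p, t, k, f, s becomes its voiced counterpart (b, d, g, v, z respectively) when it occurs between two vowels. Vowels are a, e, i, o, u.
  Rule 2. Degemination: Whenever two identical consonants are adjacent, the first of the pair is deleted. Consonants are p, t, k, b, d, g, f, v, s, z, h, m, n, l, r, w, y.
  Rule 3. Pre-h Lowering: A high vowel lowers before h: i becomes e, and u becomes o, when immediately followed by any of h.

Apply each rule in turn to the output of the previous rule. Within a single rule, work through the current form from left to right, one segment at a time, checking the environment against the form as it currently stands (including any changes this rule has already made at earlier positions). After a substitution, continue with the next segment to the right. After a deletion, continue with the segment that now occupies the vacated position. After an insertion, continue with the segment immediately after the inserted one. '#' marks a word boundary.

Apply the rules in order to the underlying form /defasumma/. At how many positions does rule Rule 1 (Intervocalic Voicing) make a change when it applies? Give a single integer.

2

Rule 1 Intervocalic Voicing: [defasumma] → [devazumma]
Rule 2 Degemination: [devazumma] → [devazuma]
Rule 3 Pre-h Lowering: no change — [devazuma]
Rule Rule 1 changed 2 position(s).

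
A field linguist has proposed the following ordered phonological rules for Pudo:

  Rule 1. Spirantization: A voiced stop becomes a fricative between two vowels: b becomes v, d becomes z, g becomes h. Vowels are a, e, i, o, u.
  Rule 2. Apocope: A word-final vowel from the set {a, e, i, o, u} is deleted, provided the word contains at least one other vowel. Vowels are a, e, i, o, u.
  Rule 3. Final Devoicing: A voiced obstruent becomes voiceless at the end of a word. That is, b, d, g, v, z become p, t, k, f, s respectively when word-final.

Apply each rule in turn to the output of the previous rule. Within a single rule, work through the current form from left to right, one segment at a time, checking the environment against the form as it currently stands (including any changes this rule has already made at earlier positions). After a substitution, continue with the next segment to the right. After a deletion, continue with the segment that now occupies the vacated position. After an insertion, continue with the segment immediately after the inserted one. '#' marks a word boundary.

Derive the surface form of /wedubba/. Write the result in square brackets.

[wezubp]

Rule 1 Spirantization: [wedubba] → [wezubba]
Rule 2 Apocope: [wezubba] → [wezubb]
Rule 3 Final Devoicing: [wezubb] → [wezubp]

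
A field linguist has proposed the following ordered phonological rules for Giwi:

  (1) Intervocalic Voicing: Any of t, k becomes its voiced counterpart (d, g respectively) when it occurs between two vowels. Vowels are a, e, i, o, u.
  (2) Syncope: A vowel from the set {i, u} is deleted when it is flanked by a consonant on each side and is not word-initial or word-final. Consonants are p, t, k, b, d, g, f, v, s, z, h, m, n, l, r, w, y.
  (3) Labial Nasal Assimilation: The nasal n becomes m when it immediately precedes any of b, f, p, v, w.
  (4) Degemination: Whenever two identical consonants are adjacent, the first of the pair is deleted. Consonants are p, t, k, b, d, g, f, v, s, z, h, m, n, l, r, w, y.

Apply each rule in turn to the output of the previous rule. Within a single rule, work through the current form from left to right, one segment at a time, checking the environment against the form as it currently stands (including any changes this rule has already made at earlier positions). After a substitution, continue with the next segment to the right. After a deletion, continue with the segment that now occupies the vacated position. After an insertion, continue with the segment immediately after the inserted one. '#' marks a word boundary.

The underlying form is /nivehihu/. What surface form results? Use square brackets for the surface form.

(1) Intervocalic Voicing: no change — [nivehihu]
(2) Syncope: [nivehihu] → [nvehhu]
(3) Labial Nasal Assimilation: [nvehhu] → [mvehhu]
(4) Degemination: [mvehhu] → [mvehu]

[mvehu]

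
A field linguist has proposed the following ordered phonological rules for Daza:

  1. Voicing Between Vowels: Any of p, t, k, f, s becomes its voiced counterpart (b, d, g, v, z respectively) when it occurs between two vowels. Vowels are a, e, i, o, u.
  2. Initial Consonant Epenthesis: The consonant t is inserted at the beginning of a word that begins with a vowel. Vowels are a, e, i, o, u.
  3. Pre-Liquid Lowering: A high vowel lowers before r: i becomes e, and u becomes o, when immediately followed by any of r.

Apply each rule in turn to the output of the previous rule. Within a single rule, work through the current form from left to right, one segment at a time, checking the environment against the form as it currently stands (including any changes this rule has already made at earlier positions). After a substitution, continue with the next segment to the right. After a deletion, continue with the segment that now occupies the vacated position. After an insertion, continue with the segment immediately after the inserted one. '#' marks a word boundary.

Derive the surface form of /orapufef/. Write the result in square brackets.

1 Voicing Between Vowels: [orapufef] → [orabuvef]
2 Initial Consonant Epenthesis: [orabuvef] → [torabuvef]
3 Pre-Liquid Lowering: no change — [torabuvef]

[torabuvef]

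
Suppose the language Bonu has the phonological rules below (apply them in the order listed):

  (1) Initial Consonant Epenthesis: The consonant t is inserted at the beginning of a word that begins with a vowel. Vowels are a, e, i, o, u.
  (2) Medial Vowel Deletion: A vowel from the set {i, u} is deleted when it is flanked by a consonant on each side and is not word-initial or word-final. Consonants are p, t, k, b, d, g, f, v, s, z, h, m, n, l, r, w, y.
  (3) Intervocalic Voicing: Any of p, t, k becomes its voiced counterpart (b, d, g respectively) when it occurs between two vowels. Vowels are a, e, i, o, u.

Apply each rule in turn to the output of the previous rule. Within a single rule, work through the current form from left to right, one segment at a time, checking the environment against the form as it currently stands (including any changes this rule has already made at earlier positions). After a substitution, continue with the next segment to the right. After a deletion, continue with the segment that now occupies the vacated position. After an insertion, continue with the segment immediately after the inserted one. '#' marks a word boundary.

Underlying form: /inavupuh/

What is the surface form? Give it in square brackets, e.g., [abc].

(1) Initial Consonant Epenthesis: [inavupuh] → [tinavupuh]
(2) Medial Vowel Deletion: [tinavupuh] → [tnavph]
(3) Intervocalic Voicing: no change — [tnavph]

[tnavph]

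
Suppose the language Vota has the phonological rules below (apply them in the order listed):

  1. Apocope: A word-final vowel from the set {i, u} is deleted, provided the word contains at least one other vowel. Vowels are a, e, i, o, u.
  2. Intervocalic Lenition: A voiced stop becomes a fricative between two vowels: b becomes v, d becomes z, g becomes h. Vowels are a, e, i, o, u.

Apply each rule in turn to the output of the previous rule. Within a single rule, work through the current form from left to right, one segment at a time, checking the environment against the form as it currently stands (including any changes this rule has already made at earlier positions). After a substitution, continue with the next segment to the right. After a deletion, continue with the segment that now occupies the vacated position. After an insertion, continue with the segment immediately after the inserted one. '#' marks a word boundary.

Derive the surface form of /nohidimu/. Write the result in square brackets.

[nohizim]

1 Apocope: [nohidimu] → [nohidim]
2 Intervocalic Lenition: [nohidim] → [nohizim]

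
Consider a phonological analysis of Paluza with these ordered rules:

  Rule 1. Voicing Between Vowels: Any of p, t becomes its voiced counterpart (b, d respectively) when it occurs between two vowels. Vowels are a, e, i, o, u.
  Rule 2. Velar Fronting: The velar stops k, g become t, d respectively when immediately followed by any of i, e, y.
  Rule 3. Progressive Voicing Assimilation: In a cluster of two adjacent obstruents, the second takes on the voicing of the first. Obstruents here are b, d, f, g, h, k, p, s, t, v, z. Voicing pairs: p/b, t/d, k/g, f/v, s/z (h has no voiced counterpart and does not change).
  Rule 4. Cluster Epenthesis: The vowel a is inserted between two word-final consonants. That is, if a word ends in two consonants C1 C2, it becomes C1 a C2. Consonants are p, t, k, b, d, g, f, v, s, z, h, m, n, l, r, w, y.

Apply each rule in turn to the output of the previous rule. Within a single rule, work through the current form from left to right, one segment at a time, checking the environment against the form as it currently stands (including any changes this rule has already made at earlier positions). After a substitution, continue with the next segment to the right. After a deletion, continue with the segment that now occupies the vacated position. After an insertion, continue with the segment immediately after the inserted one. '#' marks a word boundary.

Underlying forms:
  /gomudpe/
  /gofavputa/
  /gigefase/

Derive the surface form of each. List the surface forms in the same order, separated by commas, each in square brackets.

/gomudpe/:
  Rule 1 Voicing Between Vowels: no change — [gomudpe]
  Rule 2 Velar Fronting: no change — [gomudpe]
  Rule 3 Progressive Voicing Assimilation: [gomudpe] → [gomudbe]
  Rule 4 Cluster Epenthesis: no change — [gomudbe]
/gofavputa/:
  Rule 1 Voicing Between Vowels: [gofavputa] → [gofavpuda]
  Rule 2 Velar Fronting: no change — [gofavpuda]
  Rule 3 Progressive Voicing Assimilation: [gofavpuda] → [gofavbuda]
  Rule 4 Cluster Epenthesis: no change — [gofavbuda]
/gigefase/:
  Rule 1 Voicing Between Vowels: no change — [gigefase]
  Rule 2 Velar Fronting: [gigefase] → [didefase]
  Rule 3 Progressive Voicing Assimilation: no change — [didefase]
  Rule 4 Cluster Epenthesis: no change — [didefase]

[gomudbe], [gofavbuda], [didefase]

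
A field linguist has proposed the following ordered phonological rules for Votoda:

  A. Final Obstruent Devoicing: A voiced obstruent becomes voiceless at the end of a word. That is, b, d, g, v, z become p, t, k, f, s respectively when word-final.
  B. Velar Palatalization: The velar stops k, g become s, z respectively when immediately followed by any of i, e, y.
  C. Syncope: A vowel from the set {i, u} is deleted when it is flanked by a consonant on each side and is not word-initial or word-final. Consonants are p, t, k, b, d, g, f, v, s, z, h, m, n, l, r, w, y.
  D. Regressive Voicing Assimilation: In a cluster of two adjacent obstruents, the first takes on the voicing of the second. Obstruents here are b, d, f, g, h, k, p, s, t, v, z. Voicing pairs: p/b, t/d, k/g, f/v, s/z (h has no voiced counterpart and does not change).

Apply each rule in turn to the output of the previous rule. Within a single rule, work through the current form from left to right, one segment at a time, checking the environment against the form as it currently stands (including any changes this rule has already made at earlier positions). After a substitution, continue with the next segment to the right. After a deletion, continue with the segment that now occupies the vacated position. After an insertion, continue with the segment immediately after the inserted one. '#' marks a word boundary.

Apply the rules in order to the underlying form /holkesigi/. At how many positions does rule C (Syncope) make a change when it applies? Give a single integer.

1

A Final Obstruent Devoicing: no change — [holkesigi]
B Velar Palatalization: [holkesigi] → [holsesizi]
C Syncope: [holsesizi] → [holseszi]
D Regressive Voicing Assimilation: [holseszi] → [holsezzi]
Rule C changed 1 position(s).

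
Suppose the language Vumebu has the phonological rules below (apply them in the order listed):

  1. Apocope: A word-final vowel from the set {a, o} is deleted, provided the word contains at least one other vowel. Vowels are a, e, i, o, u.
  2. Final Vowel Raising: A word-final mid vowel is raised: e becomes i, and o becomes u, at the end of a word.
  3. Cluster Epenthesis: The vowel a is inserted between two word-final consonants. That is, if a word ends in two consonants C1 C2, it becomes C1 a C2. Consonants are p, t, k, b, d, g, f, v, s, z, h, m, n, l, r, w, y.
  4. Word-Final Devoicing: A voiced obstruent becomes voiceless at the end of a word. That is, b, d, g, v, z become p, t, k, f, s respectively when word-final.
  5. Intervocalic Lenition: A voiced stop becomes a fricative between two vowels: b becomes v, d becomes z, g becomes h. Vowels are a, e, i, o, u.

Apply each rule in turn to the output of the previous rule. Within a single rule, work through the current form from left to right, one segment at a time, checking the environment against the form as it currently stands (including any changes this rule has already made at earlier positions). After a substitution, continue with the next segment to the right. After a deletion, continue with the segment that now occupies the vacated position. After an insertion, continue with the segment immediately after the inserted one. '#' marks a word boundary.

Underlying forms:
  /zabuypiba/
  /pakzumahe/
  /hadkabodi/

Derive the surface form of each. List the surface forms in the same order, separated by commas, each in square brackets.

/zabuypiba/:
  1 Apocope: [zabuypiba] → [zabuypib]
  2 Final Vowel Raising: no change — [zabuypib]
  3 Cluster Epenthesis: no change — [zabuypib]
  4 Word-Final Devoicing: [zabuypib] → [zabuypip]
  5 Intervocalic Lenition: [zabuypip] → [zavuypip]
/pakzumahe/:
  1 Apocope: no change — [pakzumahe]
  2 Final Vowel Raising: [pakzumahe] → [pakzumahi]
  3 Cluster Epenthesis: no change — [pakzumahi]
  4 Word-Final Devoicing: no change — [pakzumahi]
  5 Intervocalic Lenition: no change — [pakzumahi]
/hadkabodi/:
  1 Apocope: no change — [hadkabodi]
  2 Final Vowel Raising: no change — [hadkabodi]
  3 Cluster Epenthesis: no change — [hadkabodi]
  4 Word-Final Devoicing: no change — [hadkabodi]
  5 Intervocalic Lenition: [hadkabodi] → [hadkavozi]

[zavuypip], [pakzumahi], [hadkavozi]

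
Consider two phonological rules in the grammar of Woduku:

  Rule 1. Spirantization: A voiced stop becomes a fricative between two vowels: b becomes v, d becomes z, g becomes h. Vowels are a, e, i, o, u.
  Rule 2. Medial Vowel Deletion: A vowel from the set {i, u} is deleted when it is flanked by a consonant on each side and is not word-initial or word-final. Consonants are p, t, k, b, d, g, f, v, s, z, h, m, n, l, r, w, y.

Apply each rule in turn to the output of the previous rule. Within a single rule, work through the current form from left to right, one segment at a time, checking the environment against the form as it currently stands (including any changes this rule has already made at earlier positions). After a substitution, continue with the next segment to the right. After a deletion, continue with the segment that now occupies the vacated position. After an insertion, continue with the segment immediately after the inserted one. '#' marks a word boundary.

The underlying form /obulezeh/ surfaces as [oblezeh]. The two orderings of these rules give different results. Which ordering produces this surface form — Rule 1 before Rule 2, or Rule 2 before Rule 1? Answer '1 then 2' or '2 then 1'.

2 then 1

Order 1 then 2:
  1 Spirantization: [obulezeh] → [ovulezeh]
  2 Medial Vowel Deletion: [ovulezeh] → [ovlezeh]
  result: [ovlezeh]
Order 2 then 1:
  2 Medial Vowel Deletion: [obulezeh] → [oblezeh]
  1 Spirantization: no change — [oblezeh]
  result: [oblezeh]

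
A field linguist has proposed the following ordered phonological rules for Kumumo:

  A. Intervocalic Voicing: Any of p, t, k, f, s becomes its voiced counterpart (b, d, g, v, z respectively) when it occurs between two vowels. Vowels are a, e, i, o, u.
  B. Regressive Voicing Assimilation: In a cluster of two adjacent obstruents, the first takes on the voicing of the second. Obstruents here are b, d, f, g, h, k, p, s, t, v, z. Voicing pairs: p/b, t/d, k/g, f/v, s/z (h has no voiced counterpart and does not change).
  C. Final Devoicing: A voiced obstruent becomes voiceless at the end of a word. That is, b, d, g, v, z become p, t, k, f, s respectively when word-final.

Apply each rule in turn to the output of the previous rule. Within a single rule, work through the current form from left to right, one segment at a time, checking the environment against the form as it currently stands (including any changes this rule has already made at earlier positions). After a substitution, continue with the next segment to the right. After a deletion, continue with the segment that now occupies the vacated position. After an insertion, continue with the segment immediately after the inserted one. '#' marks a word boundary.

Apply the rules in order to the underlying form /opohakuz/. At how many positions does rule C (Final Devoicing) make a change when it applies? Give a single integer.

A Intervocalic Voicing: [opohakuz] → [obohaguz]
B Regressive Voicing Assimilation: no change — [obohaguz]
C Final Devoicing: [obohaguz] → [obohagus]
Rule C changed 1 position(s).

1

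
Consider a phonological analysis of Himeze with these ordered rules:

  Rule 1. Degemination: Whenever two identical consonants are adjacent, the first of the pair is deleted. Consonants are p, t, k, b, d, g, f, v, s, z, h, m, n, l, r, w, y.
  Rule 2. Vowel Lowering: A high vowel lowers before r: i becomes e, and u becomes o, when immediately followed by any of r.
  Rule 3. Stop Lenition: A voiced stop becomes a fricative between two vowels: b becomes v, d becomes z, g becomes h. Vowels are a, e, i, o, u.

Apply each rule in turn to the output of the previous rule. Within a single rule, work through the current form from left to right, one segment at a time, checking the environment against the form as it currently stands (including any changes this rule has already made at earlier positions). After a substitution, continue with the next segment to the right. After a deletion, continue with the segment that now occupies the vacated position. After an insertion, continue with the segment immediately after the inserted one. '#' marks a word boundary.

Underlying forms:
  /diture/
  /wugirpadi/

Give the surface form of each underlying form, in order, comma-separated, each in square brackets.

[ditore], [wuherpazi]

/diture/:
  Rule 1 Degemination: no change — [diture]
  Rule 2 Vowel Lowering: [diture] → [ditore]
  Rule 3 Stop Lenition: no change — [ditore]
/wugirpadi/:
  Rule 1 Degemination: no change — [wugirpadi]
  Rule 2 Vowel Lowering: [wugirpadi] → [wugerpadi]
  Rule 3 Stop Lenition: [wugerpadi] → [wuherpazi]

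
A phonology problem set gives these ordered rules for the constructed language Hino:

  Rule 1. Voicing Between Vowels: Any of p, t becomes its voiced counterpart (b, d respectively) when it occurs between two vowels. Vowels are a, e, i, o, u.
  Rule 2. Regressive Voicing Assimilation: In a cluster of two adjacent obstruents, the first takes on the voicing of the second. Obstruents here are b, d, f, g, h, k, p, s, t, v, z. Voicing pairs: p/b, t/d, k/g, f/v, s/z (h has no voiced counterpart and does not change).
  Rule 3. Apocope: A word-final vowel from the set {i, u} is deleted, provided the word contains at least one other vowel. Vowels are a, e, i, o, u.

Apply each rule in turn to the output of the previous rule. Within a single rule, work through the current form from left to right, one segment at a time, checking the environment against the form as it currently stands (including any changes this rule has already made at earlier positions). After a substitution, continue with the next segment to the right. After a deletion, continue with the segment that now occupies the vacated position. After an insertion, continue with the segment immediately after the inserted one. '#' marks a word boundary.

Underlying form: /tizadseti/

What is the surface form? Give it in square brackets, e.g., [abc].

[tizatsed]

Rule 1 Voicing Between Vowels: [tizadseti] → [tizadsedi]
Rule 2 Regressive Voicing Assimilation: [tizadsedi] → [tizatsedi]
Rule 3 Apocope: [tizatsedi] → [tizatsed]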